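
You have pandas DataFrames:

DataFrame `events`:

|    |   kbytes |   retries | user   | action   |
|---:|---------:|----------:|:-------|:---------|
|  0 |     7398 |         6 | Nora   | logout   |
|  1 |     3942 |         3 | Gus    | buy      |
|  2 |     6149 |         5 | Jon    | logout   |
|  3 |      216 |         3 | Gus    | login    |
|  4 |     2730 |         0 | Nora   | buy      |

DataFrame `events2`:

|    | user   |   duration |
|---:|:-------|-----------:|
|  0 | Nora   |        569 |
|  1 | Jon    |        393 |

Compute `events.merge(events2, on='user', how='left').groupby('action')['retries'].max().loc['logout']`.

6

merge on 'user' (how='left') → 5 rows:
   kbytes  retries  user  action  duration
0    7398        6  Nora  logout     569.0
1    3942        3   Gus     buy       NaN
2    6149        5   Jon  logout     393.0
3     216        3   Gus   login       NaN
4    2730        0  Nora     buy     569.0
group by action, max of retries:
action
buy       3
login     3
logout    6
Name: retries, dtype: int64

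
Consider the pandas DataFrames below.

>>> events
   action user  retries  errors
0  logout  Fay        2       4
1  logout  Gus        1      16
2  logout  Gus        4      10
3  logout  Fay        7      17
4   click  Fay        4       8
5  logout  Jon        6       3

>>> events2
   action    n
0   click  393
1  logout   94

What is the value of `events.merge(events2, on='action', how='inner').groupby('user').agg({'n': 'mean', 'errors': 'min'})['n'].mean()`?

merge on 'action' (how='inner') → 6 rows:
   action user  retries  errors    n
0  logout  Fay        2       4   94
1  logout  Gus        1      16   94
2  logout  Gus        4      10   94
3  logout  Fay        7      17   94
4   click  Fay        4       8  393
5  logout  Jon        6       3   94
group by user: mean(n), min(errors):
               n  errors
user                    
Fay   193.666667       4
Gus    94.000000      10
Jon    94.000000       3
Hence 127.222222222.

127.222222222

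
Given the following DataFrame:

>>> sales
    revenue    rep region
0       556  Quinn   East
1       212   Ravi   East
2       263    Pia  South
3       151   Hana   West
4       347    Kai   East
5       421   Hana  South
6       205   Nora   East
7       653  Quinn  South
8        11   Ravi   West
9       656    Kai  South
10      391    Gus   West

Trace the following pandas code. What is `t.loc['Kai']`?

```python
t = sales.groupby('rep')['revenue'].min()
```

347

group by rep, min of revenue:
rep
Gus      391
Hana     151
Kai      347
Nora     205
Pia      263
Quinn    556
Ravi      11
Name: revenue, dtype: int64
So loc['Kai'] = 347.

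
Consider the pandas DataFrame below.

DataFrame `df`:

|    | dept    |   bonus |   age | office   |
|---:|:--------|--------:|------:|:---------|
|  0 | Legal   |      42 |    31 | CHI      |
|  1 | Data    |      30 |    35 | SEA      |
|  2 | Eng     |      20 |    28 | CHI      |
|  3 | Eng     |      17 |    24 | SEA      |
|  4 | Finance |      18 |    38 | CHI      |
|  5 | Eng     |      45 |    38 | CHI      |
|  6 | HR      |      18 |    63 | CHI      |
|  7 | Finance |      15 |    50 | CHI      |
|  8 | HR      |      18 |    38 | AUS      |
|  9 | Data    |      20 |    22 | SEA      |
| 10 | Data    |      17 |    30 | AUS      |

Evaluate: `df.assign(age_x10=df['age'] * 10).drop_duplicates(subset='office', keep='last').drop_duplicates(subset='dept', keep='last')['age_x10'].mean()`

400.0

add column age_x10 = df['age'] * 10:
       dept  bonus  age office  age_x10
0     Legal     42   31    CHI      310
1      Data     30   35    SEA      350
2       Eng     20   28    CHI      280
3       Eng     17   24    SEA      240
4   Finance     18   38    CHI      380
5       Eng     45   38    CHI      380
6        HR     18   63    CHI      630
7   Finance     15   50    CHI      500
8        HR     18   38    AUS      380
9      Data     20   22    SEA      220
10     Data     17   30    AUS      300
drop duplicate office (keep=last):
       dept  bonus  age office  age_x10
7   Finance     15   50    CHI      500
9      Data     20   22    SEA      220
10     Data     17   30    AUS      300
drop duplicate dept (keep=last):
       dept  bonus  age office  age_x10
7   Finance     15   50    CHI      500
10     Data     17   30    AUS      300
Hence 400.0.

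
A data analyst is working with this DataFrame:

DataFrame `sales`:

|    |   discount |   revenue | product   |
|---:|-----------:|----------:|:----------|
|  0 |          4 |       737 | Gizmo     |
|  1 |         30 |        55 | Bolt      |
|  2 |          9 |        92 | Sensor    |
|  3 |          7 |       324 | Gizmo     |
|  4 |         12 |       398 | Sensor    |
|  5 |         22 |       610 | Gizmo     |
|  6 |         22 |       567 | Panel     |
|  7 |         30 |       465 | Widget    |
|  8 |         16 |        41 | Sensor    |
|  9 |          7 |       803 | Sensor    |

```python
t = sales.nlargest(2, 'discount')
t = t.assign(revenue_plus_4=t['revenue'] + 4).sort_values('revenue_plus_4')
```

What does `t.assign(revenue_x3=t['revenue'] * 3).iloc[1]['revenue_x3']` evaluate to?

take 2 rows with largest discount:
   discount  revenue product
1        30       55    Bolt
7        30      465  Widget
add column revenue_plus_4 = t['revenue'] + 4:
   discount  revenue product  revenue_plus_4
1        30       55    Bolt              59
7        30      465  Widget             469
sort by revenue_plus_4:
   discount  revenue product  revenue_plus_4
1        30       55    Bolt              59
7        30      465  Widget             469
add column revenue_x3 = t['revenue'] * 3:
   discount  revenue product  revenue_plus_4  revenue_x3
1        30       55    Bolt              59         165
7        30      465  Widget             469        1395
Taking the value at position 1, column 'revenue_x3' gives 1395.

1395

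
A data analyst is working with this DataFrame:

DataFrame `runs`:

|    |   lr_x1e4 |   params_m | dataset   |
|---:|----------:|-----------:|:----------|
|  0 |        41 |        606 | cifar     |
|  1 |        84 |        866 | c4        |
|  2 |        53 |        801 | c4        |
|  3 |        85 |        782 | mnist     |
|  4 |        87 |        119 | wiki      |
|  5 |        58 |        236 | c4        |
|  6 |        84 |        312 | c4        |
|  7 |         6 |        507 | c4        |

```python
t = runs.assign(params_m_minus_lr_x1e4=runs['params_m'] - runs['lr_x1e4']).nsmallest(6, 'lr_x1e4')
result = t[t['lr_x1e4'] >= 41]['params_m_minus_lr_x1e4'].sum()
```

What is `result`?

add column params_m_minus_lr_x1e4 = runs['params_m'] - runs['lr_x1e4']:
   lr_x1e4  params_m dataset  params_m_minus_lr_x1e4
0       41       606   cifar                     565
1       84       866      c4                     782
2       53       801      c4                     748
3       85       782   mnist                     697
4       87       119    wiki                      32
5       58       236      c4                     178
6       84       312      c4                     228
7        6       507      c4                     501
take 6 rows with smallest lr_x1e4:
   lr_x1e4  params_m dataset  params_m_minus_lr_x1e4
7        6       507      c4                     501
0       41       606   cifar                     565
2       53       801      c4                     748
5       58       236      c4                     178
1       84       866      c4                     782
6       84       312      c4                     228
filter rows where lr_x1e4 >= 41:
   lr_x1e4  params_m dataset  params_m_minus_lr_x1e4
0       41       606   cifar                     565
2       53       801      c4                     748
5       58       236      c4                     178
1       84       866      c4                     782
6       84       312      c4                     228
Hence 2501.

2501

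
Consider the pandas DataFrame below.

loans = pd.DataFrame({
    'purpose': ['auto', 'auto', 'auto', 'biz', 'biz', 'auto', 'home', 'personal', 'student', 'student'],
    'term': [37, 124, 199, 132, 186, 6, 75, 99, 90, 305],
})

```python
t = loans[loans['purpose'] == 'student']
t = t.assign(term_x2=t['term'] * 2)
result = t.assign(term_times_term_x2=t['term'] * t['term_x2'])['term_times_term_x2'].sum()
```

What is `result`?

filter rows where purpose == 'student':
   purpose  term
8  student    90
9  student   305
add column term_x2 = t['term'] * 2:
   purpose  term  term_x2
8  student    90      180
9  student   305      610
add column term_times_term_x2 = t['term'] * t['term_x2']:
   purpose  term  term_x2  term_times_term_x2
8  student    90      180               16200
9  student   305      610              186050
sum of column 'term_times_term_x2' → 202250

202250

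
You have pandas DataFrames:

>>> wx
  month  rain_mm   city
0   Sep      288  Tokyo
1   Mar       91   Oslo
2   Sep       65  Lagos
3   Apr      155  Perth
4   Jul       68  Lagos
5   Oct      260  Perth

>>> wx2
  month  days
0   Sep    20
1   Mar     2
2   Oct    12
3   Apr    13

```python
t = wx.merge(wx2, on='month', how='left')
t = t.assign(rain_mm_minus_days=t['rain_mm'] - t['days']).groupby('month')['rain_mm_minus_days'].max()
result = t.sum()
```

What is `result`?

747.0

merge on 'month' (how='left') → 6 rows:
  month  rain_mm   city  days
0   Sep      288  Tokyo  20.0
1   Mar       91   Oslo   2.0
2   Sep       65  Lagos  20.0
3   Apr      155  Perth  13.0
4   Jul       68  Lagos   NaN
5   Oct      260  Perth  12.0
add column rain_mm_minus_days = t['rain_mm'] - t['days']:
  month  rain_mm   city  days  rain_mm_minus_days
0   Sep      288  Tokyo  20.0               268.0
1   Mar       91   Oslo   2.0                89.0
2   Sep       65  Lagos  20.0                45.0
3   Apr      155  Perth  13.0               142.0
4   Jul       68  Lagos   NaN                 NaN
5   Oct      260  Perth  12.0               248.0
group by month, max of rain_mm_minus_days:
month
Apr    142.0
Jul      NaN
Mar     89.0
Oct    248.0
Sep    268.0
Name: rain_mm_minus_days, dtype: float64
Reading off the sum of the resulting series, we get 747.0.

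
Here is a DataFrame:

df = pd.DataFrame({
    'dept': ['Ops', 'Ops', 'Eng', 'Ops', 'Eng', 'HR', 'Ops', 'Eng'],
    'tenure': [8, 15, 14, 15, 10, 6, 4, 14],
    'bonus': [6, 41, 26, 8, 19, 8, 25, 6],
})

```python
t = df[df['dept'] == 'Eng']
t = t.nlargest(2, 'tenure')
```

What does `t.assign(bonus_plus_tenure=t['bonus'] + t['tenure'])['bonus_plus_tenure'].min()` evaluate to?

filter rows where dept == 'Eng':
  dept  tenure  bonus
2  Eng      14     26
4  Eng      10     19
7  Eng      14      6
take 2 rows with largest tenure:
  dept  tenure  bonus
2  Eng      14     26
7  Eng      14      6
add column bonus_plus_tenure = t['bonus'] + t['tenure']:
  dept  tenure  bonus  bonus_plus_tenure
2  Eng      14     26                 40
7  Eng      14      6                 20
Finally, min of column 'bonus_plus_tenure' = 20.

20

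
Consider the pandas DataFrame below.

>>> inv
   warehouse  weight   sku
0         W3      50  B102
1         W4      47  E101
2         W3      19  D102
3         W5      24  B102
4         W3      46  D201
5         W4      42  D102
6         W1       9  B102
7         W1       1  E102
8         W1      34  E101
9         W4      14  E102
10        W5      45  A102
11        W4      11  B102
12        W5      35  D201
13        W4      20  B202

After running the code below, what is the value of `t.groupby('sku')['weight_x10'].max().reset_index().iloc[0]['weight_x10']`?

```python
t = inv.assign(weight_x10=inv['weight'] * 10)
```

450

add column weight_x10 = inv['weight'] * 10:
   warehouse  weight   sku  weight_x10
0         W3      50  B102         500
1         W4      47  E101         470
2         W3      19  D102         190
3         W5      24  B102         240
4         W3      46  D201         460
5         W4      42  D102         420
6         W1       9  B102          90
7         W1       1  E102          10
8         W1      34  E101         340
9         W4      14  E102         140
10        W5      45  A102         450
11        W4      11  B102         110
12        W5      35  D201         350
13        W4      20  B202         200
group by sku, max of weight_x10:
sku
A102    450
B102    500
B202    200
D102    420
D201    460
E101    470
E102    140
Name: weight_x10, dtype: int64
reset_index():
    sku  weight_x10
0  A102         450
1  B102         500
2  B202         200
3  D102         420
4  D201         460
5  E101         470
6  E102         140
The value at position 0, column 'weight_x10' is 450.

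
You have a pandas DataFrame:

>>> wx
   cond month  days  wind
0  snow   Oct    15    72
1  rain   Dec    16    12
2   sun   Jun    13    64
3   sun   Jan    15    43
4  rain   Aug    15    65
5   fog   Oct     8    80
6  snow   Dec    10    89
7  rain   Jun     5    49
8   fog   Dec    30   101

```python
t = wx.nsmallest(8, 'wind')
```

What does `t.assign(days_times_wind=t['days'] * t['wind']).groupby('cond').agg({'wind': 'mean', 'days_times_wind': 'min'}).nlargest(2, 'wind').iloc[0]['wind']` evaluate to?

80.5

take 8 rows with smallest wind:
   cond month  days  wind
1  rain   Dec    16    12
3   sun   Jan    15    43
7  rain   Jun     5    49
2   sun   Jun    13    64
4  rain   Aug    15    65
0  snow   Oct    15    72
5   fog   Oct     8    80
6  snow   Dec    10    89
add column days_times_wind = t['days'] * t['wind']:
   cond month  days  wind  days_times_wind
1  rain   Dec    16    12              192
3   sun   Jan    15    43              645
7  rain   Jun     5    49              245
2   sun   Jun    13    64              832
4  rain   Aug    15    65              975
0  snow   Oct    15    72             1080
5   fog   Oct     8    80              640
6  snow   Dec    10    89              890
group by cond: mean(wind), min(days_times_wind):
      wind  days_times_wind
cond                       
fog   80.0              640
rain  42.0              192
snow  80.5              890
sun   53.5              645
take 2 rows with largest wind:
      wind  days_times_wind
cond                       
snow  80.5              890
fog   80.0              640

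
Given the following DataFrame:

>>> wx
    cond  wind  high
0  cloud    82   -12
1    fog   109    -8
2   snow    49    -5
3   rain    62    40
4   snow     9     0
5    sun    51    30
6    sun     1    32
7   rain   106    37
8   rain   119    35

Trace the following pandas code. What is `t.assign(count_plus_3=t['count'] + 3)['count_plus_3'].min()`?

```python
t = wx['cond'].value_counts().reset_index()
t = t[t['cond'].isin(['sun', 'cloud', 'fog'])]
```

4

value_counts of cond:
cond
rain     3
snow     2
sun      2
cloud    1
fog      1
Name: count, dtype: int64
reset_index():
    cond  count
0   rain      3
1   snow      2
2    sun      2
3  cloud      1
4    fog      1
filter rows where cond in ['sun', 'cloud', 'fog']:
    cond  count
2    sun      2
3  cloud      1
4    fog      1
add column count_plus_3 = t['count'] + 3:
    cond  count  count_plus_3
2    sun      2             5
3  cloud      1             4
4    fog      1             4
Then the min of column 'count_plus_3': 4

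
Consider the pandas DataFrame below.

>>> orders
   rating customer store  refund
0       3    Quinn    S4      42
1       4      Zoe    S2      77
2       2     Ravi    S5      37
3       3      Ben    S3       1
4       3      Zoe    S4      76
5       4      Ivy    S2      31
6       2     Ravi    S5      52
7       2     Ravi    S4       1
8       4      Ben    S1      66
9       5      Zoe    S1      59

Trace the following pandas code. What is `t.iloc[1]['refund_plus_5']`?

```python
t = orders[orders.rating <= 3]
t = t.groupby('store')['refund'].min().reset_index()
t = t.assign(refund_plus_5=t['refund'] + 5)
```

6

filter rows where rating <= 3:
   rating customer store  refund
0       3    Quinn    S4      42
2       2     Ravi    S5      37
3       3      Ben    S3       1
4       3      Zoe    S4      76
6       2     Ravi    S5      52
7       2     Ravi    S4       1
group by store, min of refund:
store
S3     1
S4     1
S5    37
Name: refund, dtype: int64
reset_index():
  store  refund
0    S3       1
1    S4       1
2    S5      37
add column refund_plus_5 = t['refund'] + 5:
  store  refund  refund_plus_5
0    S3       1              6
1    S4       1              6
2    S5      37             42
The value at position 1, column 'refund_plus_5' is 6.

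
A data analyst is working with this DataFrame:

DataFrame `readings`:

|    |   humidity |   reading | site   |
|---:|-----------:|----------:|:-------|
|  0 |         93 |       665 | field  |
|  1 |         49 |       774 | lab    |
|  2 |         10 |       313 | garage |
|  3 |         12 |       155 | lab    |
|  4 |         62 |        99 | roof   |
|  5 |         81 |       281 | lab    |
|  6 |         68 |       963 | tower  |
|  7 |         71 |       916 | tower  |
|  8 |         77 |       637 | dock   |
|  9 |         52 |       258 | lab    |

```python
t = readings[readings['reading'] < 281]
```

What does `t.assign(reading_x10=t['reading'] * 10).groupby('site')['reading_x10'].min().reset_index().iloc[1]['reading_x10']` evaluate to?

990

filter rows where reading < 281:
   humidity  reading  site
3        12      155   lab
4        62       99  roof
9        52      258   lab
add column reading_x10 = t['reading'] * 10:
   humidity  reading  site  reading_x10
3        12      155   lab         1550
4        62       99  roof          990
9        52      258   lab         2580
group by site, min of reading_x10:
site
lab     1550
roof     990
Name: reading_x10, dtype: int64
reset_index():
   site  reading_x10
0   lab         1550
1  roof          990
Finally, value at position 1, column 'reading_x10' = 990.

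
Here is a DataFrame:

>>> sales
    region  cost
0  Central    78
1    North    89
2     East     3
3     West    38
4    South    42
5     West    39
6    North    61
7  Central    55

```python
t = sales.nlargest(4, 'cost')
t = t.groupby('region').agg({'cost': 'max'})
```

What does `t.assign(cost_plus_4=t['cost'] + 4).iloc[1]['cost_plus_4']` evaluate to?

93

take 4 rows with largest cost:
    region  cost
1    North    89
0  Central    78
6    North    61
7  Central    55
group by region, max of cost:
         cost
region       
Central    78
North      89
add column cost_plus_4 = t['cost'] + 4:
         cost  cost_plus_4
region                    
Central    78           82
North      89           93
Finally, value at position 1, column 'cost_plus_4' = 93.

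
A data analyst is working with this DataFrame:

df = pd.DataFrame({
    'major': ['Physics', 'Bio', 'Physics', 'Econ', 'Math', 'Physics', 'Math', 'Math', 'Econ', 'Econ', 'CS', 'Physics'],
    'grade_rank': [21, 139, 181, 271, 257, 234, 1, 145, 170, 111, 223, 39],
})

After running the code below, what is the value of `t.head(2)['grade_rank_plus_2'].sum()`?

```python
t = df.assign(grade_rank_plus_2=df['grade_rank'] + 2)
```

add column grade_rank_plus_2 = df['grade_rank'] + 2:
      major  grade_rank  grade_rank_plus_2
0   Physics          21                 23
1       Bio         139                141
2   Physics         181                183
3      Econ         271                273
4      Math         257                259
5   Physics         234                236
6      Math           1                  3
7      Math         145                147
8      Econ         170                172
9      Econ         111                113
10       CS         223                225
11  Physics          39                 41
take first 2 rows:
     major  grade_rank  grade_rank_plus_2
0  Physics          21                 23
1      Bio         139                141

164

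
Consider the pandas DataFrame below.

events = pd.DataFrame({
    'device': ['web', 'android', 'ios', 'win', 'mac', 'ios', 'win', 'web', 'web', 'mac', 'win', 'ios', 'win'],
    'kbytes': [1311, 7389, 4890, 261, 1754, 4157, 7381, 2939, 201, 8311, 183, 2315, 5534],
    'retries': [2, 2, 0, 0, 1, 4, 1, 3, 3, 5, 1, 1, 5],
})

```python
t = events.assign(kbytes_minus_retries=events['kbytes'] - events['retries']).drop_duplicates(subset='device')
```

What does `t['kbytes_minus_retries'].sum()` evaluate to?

15600

add column kbytes_minus_retries = events['kbytes'] - events['retries']:
     device  kbytes  retries  kbytes_minus_retries
0       web    1311        2                  1309
1   android    7389        2                  7387
2       ios    4890        0                  4890
3       win     261        0                   261
4       mac    1754        1                  1753
5       ios    4157        4                  4153
6       win    7381        1                  7380
7       web    2939        3                  2936
8       web     201        3                   198
9       mac    8311        5                  8306
10      win     183        1                   182
11      ios    2315        1                  2314
12      win    5534        5                  5529
drop duplicate device (keep=first):
    device  kbytes  retries  kbytes_minus_retries
0      web    1311        2                  1309
1  android    7389        2                  7387
2      ios    4890        0                  4890
3      win     261        0                   261
4      mac    1754        1                  1753
sum of column 'kbytes_minus_retries' → 15600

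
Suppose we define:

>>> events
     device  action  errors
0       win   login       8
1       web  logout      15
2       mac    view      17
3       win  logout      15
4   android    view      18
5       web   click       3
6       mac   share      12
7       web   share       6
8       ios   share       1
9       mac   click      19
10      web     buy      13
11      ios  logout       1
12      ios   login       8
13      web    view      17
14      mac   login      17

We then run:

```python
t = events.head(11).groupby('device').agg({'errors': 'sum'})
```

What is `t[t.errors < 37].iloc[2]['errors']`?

23

take first 11 rows:
     device  action  errors
0       win   login       8
1       web  logout      15
2       mac    view      17
3       win  logout      15
4   android    view      18
5       web   click       3
6       mac   share      12
7       web   share       6
8       ios   share       1
9       mac   click      19
10      web     buy      13
group by device, sum of errors:
         errors
device         
android      18
ios           1
mac          48
web          37
win          23
filter rows where errors < 37:
         errors
device         
android      18
ios           1
win          23
Hence 23.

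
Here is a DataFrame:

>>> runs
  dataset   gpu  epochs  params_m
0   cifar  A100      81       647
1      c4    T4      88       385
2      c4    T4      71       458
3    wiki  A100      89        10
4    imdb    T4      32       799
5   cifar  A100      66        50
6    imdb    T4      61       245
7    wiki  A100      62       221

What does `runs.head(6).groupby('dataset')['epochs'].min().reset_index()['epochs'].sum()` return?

258

take first 6 rows:
  dataset   gpu  epochs  params_m
0   cifar  A100      81       647
1      c4    T4      88       385
2      c4    T4      71       458
3    wiki  A100      89        10
4    imdb    T4      32       799
5   cifar  A100      66        50
group by dataset, min of epochs:
dataset
c4       71
cifar    66
imdb     32
wiki     89
Name: epochs, dtype: int64
reset_index():
  dataset  epochs
0      c4      71
1   cifar      66
2    imdb      32
3    wiki      89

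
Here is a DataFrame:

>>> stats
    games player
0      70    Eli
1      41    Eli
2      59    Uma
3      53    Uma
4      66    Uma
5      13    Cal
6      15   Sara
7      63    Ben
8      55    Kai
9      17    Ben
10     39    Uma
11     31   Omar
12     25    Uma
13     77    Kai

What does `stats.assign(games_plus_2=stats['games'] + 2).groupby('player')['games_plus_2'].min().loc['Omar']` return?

add column games_plus_2 = stats['games'] + 2:
    games player  games_plus_2
0      70    Eli            72
1      41    Eli            43
2      59    Uma            61
3      53    Uma            55
4      66    Uma            68
5      13    Cal            15
6      15   Sara            17
7      63    Ben            65
8      55    Kai            57
9      17    Ben            19
10     39    Uma            41
11     31   Omar            33
12     25    Uma            27
13     77    Kai            79
group by player, min of games_plus_2:
player
Ben     19
Cal     15
Eli     43
Kai     57
Omar    33
Sara    17
Uma     27
Name: games_plus_2, dtype: int64

33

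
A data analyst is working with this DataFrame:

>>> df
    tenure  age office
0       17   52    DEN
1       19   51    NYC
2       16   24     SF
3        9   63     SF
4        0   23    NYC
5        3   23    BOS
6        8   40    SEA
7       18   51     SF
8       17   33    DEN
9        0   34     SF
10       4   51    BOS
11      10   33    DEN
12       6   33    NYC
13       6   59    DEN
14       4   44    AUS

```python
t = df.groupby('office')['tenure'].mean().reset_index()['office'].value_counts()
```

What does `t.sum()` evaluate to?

group by office, mean of tenure:
office
AUS     4.000000
BOS     3.500000
DEN    12.500000
NYC     8.333333
SEA     8.000000
SF     10.750000
Name: tenure, dtype: float64
reset_index():
  office     tenure
0    AUS   4.000000
1    BOS   3.500000
2    DEN  12.500000
3    NYC   8.333333
4    SEA   8.000000
5     SF  10.750000
value_counts of office:
office
AUS    1
BOS    1
DEN    1
NYC    1
SEA    1
SF     1
Name: count, dtype: int64
Hence 6.

6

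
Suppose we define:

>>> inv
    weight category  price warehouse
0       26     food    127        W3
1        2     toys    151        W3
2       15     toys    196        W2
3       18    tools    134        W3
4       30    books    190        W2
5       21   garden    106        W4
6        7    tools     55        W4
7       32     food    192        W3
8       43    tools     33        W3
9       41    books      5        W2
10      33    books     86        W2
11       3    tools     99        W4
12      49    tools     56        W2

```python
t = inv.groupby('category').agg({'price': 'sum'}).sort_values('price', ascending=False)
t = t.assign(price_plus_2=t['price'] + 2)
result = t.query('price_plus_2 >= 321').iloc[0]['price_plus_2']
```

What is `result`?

group by category, sum of price:
          price
category       
books       281
food        319
garden      106
tools       377
toys        347
sort by price descending:
          price
category       
tools       377
toys        347
food        319
books       281
garden      106
add column price_plus_2 = t['price'] + 2:
          price  price_plus_2
category                     
tools       377           379
toys        347           349
food        319           321
books       281           283
garden      106           108
filter rows where price_plus_2 >= 321:
          price  price_plus_2
category                     
tools       377           379
toys        347           349
food        319           321
Hence 379.

379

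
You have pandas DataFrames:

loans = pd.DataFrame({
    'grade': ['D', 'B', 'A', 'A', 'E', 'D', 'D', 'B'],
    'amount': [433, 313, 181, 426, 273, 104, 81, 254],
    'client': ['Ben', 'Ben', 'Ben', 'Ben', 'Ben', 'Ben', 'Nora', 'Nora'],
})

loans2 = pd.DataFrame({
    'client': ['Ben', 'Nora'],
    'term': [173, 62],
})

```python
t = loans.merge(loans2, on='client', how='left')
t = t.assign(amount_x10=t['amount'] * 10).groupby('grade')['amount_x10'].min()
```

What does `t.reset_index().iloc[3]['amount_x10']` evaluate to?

2730

merge on 'client' (how='left') → 8 rows:
  grade  amount client  term
0     D     433    Ben   173
1     B     313    Ben   173
2     A     181    Ben   173
3     A     426    Ben   173
4     E     273    Ben   173
5     D     104    Ben   173
6     D      81   Nora    62
7     B     254   Nora    62
add column amount_x10 = t['amount'] * 10:
  grade  amount client  term  amount_x10
0     D     433    Ben   173        4330
1     B     313    Ben   173        3130
2     A     181    Ben   173        1810
3     A     426    Ben   173        4260
4     E     273    Ben   173        2730
5     D     104    Ben   173        1040
6     D      81   Nora    62         810
7     B     254   Nora    62        2540
group by grade, min of amount_x10:
grade
A    1810
B    2540
D     810
E    2730
Name: amount_x10, dtype: int64
reset_index():
  grade  amount_x10
0     A        1810
1     B        2540
2     D         810
3     E        2730
Then the value at position 3, column 'amount_x10': 2730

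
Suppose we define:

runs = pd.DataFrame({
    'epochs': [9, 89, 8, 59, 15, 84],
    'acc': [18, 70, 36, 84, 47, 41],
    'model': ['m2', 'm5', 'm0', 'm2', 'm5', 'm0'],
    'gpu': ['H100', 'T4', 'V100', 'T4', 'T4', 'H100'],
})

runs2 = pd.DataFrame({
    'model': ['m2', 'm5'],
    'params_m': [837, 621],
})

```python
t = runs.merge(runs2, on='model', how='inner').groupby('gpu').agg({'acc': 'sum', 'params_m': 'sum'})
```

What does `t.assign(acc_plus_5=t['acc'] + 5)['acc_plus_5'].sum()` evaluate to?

229

merge on 'model' (how='inner') → 4 rows:
   epochs  acc model   gpu  params_m
0       9   18    m2  H100       837
1      89   70    m5    T4       621
2      59   84    m2    T4       837
3      15   47    m5    T4       621
group by gpu: sum(acc), sum(params_m):
      acc  params_m
gpu                
H100   18       837
T4    201      2079
add column acc_plus_5 = t['acc'] + 5:
      acc  params_m  acc_plus_5
gpu                            
H100   18       837          23
T4    201      2079         206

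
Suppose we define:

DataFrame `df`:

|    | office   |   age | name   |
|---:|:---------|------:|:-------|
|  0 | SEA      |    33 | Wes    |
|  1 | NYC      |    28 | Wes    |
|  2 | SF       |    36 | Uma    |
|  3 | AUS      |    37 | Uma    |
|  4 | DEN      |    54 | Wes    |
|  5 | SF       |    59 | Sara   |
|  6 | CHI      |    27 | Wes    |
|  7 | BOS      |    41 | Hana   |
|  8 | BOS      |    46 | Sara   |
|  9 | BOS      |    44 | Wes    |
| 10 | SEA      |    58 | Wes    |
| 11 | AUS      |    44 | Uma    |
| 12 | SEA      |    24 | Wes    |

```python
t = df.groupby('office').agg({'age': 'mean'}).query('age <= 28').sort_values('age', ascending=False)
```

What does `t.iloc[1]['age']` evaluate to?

group by office, mean of age:
              age
office           
AUS     40.500000
BOS     43.666667
CHI     27.000000
DEN     54.000000
NYC     28.000000
SEA     38.333333
SF      47.500000
filter rows where age <= 28:
         age
office      
CHI     27.0
NYC     28.0
sort by age descending:
         age
office      
NYC     28.0
CHI     27.0
Taking the value at position 1, column 'age' gives 27.0.

27.0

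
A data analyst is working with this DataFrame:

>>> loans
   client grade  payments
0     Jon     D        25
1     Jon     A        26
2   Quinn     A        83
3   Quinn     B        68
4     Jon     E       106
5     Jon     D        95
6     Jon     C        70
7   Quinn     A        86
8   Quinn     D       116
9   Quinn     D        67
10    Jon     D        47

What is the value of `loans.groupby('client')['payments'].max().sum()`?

222

group by client, max of payments:
client
Jon      106
Quinn    116
Name: payments, dtype: int64
Then the sum of the resulting series: 222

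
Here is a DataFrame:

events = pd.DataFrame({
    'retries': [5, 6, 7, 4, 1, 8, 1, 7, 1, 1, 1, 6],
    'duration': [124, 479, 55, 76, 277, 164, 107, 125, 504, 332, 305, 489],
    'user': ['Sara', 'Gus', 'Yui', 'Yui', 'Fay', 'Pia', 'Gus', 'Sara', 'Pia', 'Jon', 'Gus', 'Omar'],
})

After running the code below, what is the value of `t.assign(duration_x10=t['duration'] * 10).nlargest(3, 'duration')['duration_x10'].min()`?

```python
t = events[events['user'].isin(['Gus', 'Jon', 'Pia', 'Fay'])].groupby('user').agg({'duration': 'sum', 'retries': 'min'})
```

filter rows where user in ['Gus', 'Jon', 'Pia', 'Fay']:
    retries  duration user
1         6       479  Gus
4         1       277  Fay
5         8       164  Pia
6         1       107  Gus
8         1       504  Pia
9         1       332  Jon
10        1       305  Gus
group by user: sum(duration), min(retries):
      duration  retries
user                   
Fay        277        1
Gus        891        1
Jon        332        1
Pia        668        1
add column duration_x10 = t['duration'] * 10:
      duration  retries  duration_x10
user                                 
Fay        277        1          2770
Gus        891        1          8910
Jon        332        1          3320
Pia        668        1          6680
take 3 rows with largest duration:
      duration  retries  duration_x10
user                                 
Gus        891        1          8910
Pia        668        1          6680
Jon        332        1          3320
Hence 3320.

3320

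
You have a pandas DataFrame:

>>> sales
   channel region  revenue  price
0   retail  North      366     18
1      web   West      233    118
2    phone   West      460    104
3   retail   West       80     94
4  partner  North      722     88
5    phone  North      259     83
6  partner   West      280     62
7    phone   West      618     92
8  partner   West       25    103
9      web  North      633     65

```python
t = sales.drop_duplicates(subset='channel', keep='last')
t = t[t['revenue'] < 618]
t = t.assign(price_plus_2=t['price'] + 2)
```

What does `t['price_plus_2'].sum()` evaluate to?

201

drop duplicate channel (keep=last):
   channel region  revenue  price
3   retail   West       80     94
7    phone   West      618     92
8  partner   West       25    103
9      web  North      633     65
filter rows where revenue < 618:
   channel region  revenue  price
3   retail   West       80     94
8  partner   West       25    103
add column price_plus_2 = t['price'] + 2:
   channel region  revenue  price  price_plus_2
3   retail   West       80     94            96
8  partner   West       25    103           105
So sum() = 201.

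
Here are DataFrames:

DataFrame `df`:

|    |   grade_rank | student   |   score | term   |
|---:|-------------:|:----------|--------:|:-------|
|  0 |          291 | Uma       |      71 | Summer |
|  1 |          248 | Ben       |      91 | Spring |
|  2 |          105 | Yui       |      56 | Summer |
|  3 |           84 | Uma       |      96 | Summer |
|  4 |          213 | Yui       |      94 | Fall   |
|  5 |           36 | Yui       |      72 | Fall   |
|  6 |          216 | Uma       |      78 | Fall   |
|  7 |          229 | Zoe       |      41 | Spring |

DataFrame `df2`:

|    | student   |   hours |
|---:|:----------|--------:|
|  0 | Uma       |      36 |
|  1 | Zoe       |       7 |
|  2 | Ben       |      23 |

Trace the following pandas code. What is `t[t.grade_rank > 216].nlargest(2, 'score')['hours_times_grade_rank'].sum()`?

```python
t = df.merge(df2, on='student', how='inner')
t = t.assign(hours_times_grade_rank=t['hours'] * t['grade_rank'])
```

16180

merge on 'student' (how='inner') → 5 rows:
   grade_rank student  score    term  hours
0         291     Uma     71  Summer     36
1         248     Ben     91  Spring     23
2          84     Uma     96  Summer     36
3         216     Uma     78    Fall     36
4         229     Zoe     41  Spring      7
add column hours_times_grade_rank = t['hours'] * t['grade_rank']:
   grade_rank student  score    term  hours  hours_times_grade_rank
0         291     Uma     71  Summer     36                   10476
1         248     Ben     91  Spring     23                    5704
2          84     Uma     96  Summer     36                    3024
3         216     Uma     78    Fall     36                    7776
4         229     Zoe     41  Spring      7                    1603
filter rows where grade_rank > 216:
   grade_rank student  score    term  hours  hours_times_grade_rank
0         291     Uma     71  Summer     36                   10476
1         248     Ben     91  Spring     23                    5704
4         229     Zoe     41  Spring      7                    1603
take 2 rows with largest score:
   grade_rank student  score    term  hours  hours_times_grade_rank
1         248     Ben     91  Spring     23                    5704
0         291     Uma     71  Summer     36                   10476
sum of column 'hours_times_grade_rank' → 16180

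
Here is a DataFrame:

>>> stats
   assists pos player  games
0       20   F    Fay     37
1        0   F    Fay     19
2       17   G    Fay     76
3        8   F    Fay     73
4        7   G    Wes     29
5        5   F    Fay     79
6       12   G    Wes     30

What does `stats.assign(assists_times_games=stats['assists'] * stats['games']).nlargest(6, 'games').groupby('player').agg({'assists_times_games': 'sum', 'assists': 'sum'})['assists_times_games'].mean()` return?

add column assists_times_games = stats['assists'] * stats['games']:
   assists pos player  games  assists_times_games
0       20   F    Fay     37                  740
1        0   F    Fay     19                    0
2       17   G    Fay     76                 1292
3        8   F    Fay     73                  584
4        7   G    Wes     29                  203
5        5   F    Fay     79                  395
6       12   G    Wes     30                  360
take 6 rows with largest games:
   assists pos player  games  assists_times_games
5        5   F    Fay     79                  395
2       17   G    Fay     76                 1292
3        8   F    Fay     73                  584
0       20   F    Fay     37                  740
6       12   G    Wes     30                  360
4        7   G    Wes     29                  203
group by player: sum(assists_times_games), sum(assists):
        assists_times_games  assists
player                              
Fay                    3011       50
Wes                     563       19
So mean() = 1787.0.

1787.0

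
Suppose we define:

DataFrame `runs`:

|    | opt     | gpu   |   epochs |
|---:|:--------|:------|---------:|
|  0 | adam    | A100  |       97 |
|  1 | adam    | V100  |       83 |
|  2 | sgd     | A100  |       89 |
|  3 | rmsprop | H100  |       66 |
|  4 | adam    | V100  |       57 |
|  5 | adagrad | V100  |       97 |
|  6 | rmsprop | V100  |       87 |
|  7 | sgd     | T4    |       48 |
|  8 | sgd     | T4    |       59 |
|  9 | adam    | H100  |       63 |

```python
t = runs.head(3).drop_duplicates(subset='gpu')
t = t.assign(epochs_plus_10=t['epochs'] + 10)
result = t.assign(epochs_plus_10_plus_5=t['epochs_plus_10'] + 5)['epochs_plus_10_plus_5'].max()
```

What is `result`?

take first 3 rows:
    opt   gpu  epochs
0  adam  A100      97
1  adam  V100      83
2   sgd  A100      89
drop duplicate gpu (keep=first):
    opt   gpu  epochs
0  adam  A100      97
1  adam  V100      83
add column epochs_plus_10 = t['epochs'] + 10:
    opt   gpu  epochs  epochs_plus_10
0  adam  A100      97             107
1  adam  V100      83              93
add column epochs_plus_10_plus_5 = t['epochs_plus_10'] + 5:
    opt   gpu  epochs  epochs_plus_10  epochs_plus_10_plus_5
0  adam  A100      97             107                    112
1  adam  V100      83              93                     98
The max of column 'epochs_plus_10_plus_5' is 112.

112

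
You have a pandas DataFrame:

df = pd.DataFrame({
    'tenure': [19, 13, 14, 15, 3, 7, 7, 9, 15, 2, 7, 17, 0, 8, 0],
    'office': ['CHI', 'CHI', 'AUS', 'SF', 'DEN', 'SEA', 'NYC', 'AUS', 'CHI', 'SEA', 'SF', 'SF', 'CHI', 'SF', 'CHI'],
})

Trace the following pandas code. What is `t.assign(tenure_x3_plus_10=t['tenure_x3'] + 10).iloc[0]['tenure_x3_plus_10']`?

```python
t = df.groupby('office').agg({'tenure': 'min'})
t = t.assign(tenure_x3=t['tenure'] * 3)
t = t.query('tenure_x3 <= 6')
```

10

group by office, min of tenure:
        tenure
office        
AUS          9
CHI          0
DEN          3
NYC          7
SEA          2
SF           7
add column tenure_x3 = t['tenure'] * 3:
        tenure  tenure_x3
office                   
AUS          9         27
CHI          0          0
DEN          3          9
NYC          7         21
SEA          2          6
SF           7         21
filter rows where tenure_x3 <= 6:
        tenure  tenure_x3
office                   
CHI          0          0
SEA          2          6
add column tenure_x3_plus_10 = t['tenure_x3'] + 10:
        tenure  tenure_x3  tenure_x3_plus_10
office                                      
CHI          0          0                 10
SEA          2          6                 16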